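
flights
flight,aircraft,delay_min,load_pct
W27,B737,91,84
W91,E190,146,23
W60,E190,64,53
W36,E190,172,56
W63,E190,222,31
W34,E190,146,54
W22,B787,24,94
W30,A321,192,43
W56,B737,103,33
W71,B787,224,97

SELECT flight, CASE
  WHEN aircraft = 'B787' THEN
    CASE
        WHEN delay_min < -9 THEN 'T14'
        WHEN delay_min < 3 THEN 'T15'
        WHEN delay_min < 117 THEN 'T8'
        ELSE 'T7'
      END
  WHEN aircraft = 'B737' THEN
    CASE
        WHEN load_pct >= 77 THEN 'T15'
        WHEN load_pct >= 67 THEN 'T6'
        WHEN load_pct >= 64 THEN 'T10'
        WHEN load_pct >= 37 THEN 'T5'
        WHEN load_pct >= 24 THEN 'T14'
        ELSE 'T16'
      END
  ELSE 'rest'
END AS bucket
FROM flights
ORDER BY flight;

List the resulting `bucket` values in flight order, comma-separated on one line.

flight=W22: aircraft='B787' → inner[delay_min < 117] → T8
flight=W27: aircraft='B737' → inner[load_pct >= 77] → T15
flight=W30: aircraft='A321' → outer ELSE → rest
flight=W34: aircraft='E190' → outer ELSE → rest
flight=W36: aircraft='E190' → outer ELSE → rest
flight=W56: aircraft='B737' → inner[load_pct >= 24] → T14
flight=W60: aircraft='E190' → outer ELSE → rest
flight=W63: aircraft='E190' → outer ELSE → rest
flight=W71: aircraft='B787' → inner[ELSE] → T7
flight=W91: aircraft='E190' → outer ELSE → rest

T8, T15, rest, rest, rest, T14, rest, rest, T7, rest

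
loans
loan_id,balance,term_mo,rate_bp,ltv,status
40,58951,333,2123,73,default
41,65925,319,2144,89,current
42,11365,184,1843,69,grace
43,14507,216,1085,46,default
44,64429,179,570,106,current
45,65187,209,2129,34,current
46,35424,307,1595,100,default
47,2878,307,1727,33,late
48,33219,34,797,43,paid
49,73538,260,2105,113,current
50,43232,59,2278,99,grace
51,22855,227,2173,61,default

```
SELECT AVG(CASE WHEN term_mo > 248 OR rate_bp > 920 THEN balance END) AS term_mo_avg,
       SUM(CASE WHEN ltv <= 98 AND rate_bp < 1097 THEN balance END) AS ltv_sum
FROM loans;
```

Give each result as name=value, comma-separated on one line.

[term_mo_avg: term_mo > 248 OR rate_bp > 920]
loan_id=40: ✓ → 58951
loan_id=41: ✓ → 65925
loan_id=42: ✓ → 11365
loan_id=43: ✓ → 14507
loan_id=44: ✗
loan_id=45: ✓ → 65187
loan_id=46: ✓ → 35424
loan_id=47: ✓ → 2878
loan_id=48: ✗
loan_id=49: ✓ → 73538
loan_id=50: ✓ → 43232
loan_id=51: ✓ → 22855
term_mo_avg = (58951 + 65925 + 11365 + 14507 + 65187 + 35424 + 2878 + 73538 + 43232 + 22855) / 10 = 39386.2
—
[ltv_sum: ltv <= 98 AND rate_bp < 1097]
loan_id=40: ✗
loan_id=41: ✗
loan_id=42: ✗
loan_id=43: ✓ → 14507
loan_id=44: ✗
loan_id=45: ✗
loan_id=46: ✗
loan_id=47: ✗
loan_id=48: ✓ → 33219
loan_id=49: ✗
loan_id=50: ✗
loan_id=51: ✗
ltv_sum = 14507 + 33219 = 47726

term_mo_avg=39386.2, ltv_sum=47726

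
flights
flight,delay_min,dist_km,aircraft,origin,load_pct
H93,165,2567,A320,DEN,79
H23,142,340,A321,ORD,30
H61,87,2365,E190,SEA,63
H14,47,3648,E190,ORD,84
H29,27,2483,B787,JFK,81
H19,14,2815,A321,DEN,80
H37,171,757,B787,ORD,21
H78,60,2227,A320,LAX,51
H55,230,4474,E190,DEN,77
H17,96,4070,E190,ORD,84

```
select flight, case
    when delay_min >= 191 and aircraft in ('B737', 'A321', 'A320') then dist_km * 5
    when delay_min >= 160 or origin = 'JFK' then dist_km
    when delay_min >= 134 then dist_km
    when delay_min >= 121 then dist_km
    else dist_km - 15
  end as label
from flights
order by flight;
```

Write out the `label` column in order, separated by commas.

3633, 4055, 2800, 340, 2483, 757, 4474, 2350, 2212, 2567

flight=H14: ELSE → 3633
flight=H17: ELSE → 4055
flight=H19: ELSE → 2800
flight=H23: delay_min >= 134 → 340
flight=H29: delay_min >= 160 or origin = 'JFK' → 2483
flight=H37: delay_min >= 160 or origin = 'JFK' → 757
flight=H55: delay_min >= 160 or origin = 'JFK' → 4474
flight=H61: ELSE → 2350
flight=H78: ELSE → 2212
flight=H93: delay_min >= 160 or origin = 'JFK' → 2567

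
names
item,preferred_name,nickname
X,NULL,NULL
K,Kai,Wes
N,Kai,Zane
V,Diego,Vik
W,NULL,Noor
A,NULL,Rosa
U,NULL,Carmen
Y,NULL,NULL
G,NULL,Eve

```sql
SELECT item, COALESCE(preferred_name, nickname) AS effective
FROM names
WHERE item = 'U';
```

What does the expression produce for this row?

item = U: preferred_name=NULL, nickname=Carmen.
preferred_name=NULL, nickname=Carmen → Carmen

Carmen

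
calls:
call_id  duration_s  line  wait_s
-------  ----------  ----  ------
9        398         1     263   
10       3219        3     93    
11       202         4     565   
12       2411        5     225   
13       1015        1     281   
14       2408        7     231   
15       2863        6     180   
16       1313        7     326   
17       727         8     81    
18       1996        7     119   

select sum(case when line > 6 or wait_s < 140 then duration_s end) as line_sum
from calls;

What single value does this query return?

call_id=9: ✗
call_id=10: ✓ → 3219
call_id=11: ✗
call_id=12: ✗
call_id=13: ✗
call_id=14: ✓ → 2408
call_id=15: ✗
call_id=16: ✓ → 1313
call_id=17: ✓ → 727
call_id=18: ✓ → 1996
line_sum = 3219 + 2408 + 1313 + 727 + 1996 = 9663

9663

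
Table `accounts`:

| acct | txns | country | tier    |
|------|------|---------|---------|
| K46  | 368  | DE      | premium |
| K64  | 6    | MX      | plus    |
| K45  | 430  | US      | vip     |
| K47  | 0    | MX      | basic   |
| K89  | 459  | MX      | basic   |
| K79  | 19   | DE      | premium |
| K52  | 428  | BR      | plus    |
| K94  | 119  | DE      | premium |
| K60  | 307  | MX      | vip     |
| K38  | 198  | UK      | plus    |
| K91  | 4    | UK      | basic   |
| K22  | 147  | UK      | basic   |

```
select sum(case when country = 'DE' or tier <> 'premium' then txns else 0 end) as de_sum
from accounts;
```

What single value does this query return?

2485

acct=K46: ✓ → 368
acct=K64: ✓ → 6
acct=K45: ✓ → 430
acct=K47: ✓ → 0
acct=K89: ✓ → 459
acct=K79: ✓ → 19
acct=K52: ✓ → 428
acct=K94: ✓ → 119
acct=K60: ✓ → 307
acct=K38: ✓ → 198
acct=K91: ✓ → 4
acct=K22: ✓ → 147
de_sum = 368 + 6 + 430 + 459 + 19 + 428 + 119 + 307 + 198 + 4 + 147 = 2485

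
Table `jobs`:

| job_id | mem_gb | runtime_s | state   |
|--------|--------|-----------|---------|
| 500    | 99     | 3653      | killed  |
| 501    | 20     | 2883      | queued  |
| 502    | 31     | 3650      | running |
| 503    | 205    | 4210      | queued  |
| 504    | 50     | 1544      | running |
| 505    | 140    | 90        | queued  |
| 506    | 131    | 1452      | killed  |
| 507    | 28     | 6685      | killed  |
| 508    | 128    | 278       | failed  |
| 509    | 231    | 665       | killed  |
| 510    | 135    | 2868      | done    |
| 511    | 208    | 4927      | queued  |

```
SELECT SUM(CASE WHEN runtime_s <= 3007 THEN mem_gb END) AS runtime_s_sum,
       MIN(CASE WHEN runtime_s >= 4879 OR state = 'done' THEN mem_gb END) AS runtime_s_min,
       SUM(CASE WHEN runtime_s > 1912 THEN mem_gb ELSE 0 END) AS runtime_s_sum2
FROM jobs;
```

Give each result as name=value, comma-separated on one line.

[runtime_s_sum: runtime_s <= 3007]
job_id=500: ✗
job_id=501: ✓ → 20
job_id=502: ✗
job_id=503: ✗
job_id=504: ✓ → 50
job_id=505: ✓ → 140
job_id=506: ✓ → 131
job_id=507: ✗
job_id=508: ✓ → 128
job_id=509: ✓ → 231
job_id=510: ✓ → 135
job_id=511: ✗
runtime_s_sum = 20 + 50 + 140 + 131 + 128 + 231 + 135 = 835
—
[runtime_s_min: runtime_s >= 4879 OR state = 'done']
job_id=500: ✗
job_id=501: ✗
job_id=502: ✗
job_id=503: ✗
job_id=504: ✗
job_id=505: ✗
job_id=506: ✗
job_id=507: ✓ → 28
job_id=508: ✗
job_id=509: ✗
job_id=510: ✓ → 135
job_id=511: ✓ → 208
runtime_s_min = MIN(28, 135, 208) = 28
—
[runtime_s_sum2: runtime_s > 1912]
job_id=500: ✓ → 99
job_id=501: ✓ → 20
job_id=502: ✓ → 31
job_id=503: ✓ → 205
job_id=504: ✗
job_id=505: ✗
job_id=506: ✗
job_id=507: ✓ → 28
job_id=508: ✗
job_id=509: ✗
job_id=510: ✓ → 135
job_id=511: ✓ → 208
runtime_s_sum2 = 99 + 20 + 31 + 205 + 28 + 135 + 208 = 726

runtime_s_sum=835, runtime_s_min=28, runtime_s_sum2=726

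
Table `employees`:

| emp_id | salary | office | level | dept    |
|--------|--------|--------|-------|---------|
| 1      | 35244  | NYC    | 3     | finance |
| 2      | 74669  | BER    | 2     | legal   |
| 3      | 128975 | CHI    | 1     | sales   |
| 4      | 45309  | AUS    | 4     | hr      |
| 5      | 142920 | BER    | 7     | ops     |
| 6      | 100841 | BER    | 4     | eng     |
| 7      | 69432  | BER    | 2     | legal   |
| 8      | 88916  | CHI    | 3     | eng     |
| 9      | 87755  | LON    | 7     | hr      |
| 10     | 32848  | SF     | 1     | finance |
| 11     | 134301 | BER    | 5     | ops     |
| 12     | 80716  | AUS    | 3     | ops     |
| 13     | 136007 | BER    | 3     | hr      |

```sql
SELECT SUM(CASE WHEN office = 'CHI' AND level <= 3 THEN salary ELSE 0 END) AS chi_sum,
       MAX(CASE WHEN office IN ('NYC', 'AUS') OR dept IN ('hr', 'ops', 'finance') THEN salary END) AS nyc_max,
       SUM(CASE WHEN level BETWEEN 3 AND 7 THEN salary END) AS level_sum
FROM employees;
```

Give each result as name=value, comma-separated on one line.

[chi_sum: office = 'CHI' AND level <= 3]
emp_id=1: ✗
emp_id=2: ✗
emp_id=3: ✓ → 128975
emp_id=4: ✗
emp_id=5: ✗
emp_id=6: ✗
emp_id=7: ✗
emp_id=8: ✓ → 88916
emp_id=9: ✗
emp_id=10: ✗
emp_id=11: ✗
emp_id=12: ✗
emp_id=13: ✗
chi_sum = 128975 + 88916 = 217891
—
[nyc_max: office IN ('NYC', 'AUS') OR dept IN ('hr', 'ops', 'finance')]
emp_id=1: ✓ → 35244
emp_id=2: ✗
emp_id=3: ✗
emp_id=4: ✓ → 45309
emp_id=5: ✓ → 142920
emp_id=6: ✗
emp_id=7: ✗
emp_id=8: ✗
emp_id=9: ✓ → 87755
emp_id=10: ✓ → 32848
emp_id=11: ✓ → 134301
emp_id=12: ✓ → 80716
emp_id=13: ✓ → 136007
nyc_max = MAX(35244, 45309, 142920, 87755, 32848, 134301, 80716, 136007) = 142920
—
[level_sum: level BETWEEN 3 AND 7]
emp_id=1: ✓ → 35244
emp_id=2: ✗
emp_id=3: ✗
emp_id=4: ✓ → 45309
emp_id=5: ✓ → 142920
emp_id=6: ✓ → 100841
emp_id=7: ✗
emp_id=8: ✓ → 88916
emp_id=9: ✓ → 87755
emp_id=10: ✗
emp_id=11: ✓ → 134301
emp_id=12: ✓ → 80716
emp_id=13: ✓ → 136007
level_sum = 35244 + 45309 + 142920 + 100841 + 88916 + 87755 + 134301 + 80716 + 136007 = 852009

chi_sum=217891, nyc_max=142920, level_sum=852009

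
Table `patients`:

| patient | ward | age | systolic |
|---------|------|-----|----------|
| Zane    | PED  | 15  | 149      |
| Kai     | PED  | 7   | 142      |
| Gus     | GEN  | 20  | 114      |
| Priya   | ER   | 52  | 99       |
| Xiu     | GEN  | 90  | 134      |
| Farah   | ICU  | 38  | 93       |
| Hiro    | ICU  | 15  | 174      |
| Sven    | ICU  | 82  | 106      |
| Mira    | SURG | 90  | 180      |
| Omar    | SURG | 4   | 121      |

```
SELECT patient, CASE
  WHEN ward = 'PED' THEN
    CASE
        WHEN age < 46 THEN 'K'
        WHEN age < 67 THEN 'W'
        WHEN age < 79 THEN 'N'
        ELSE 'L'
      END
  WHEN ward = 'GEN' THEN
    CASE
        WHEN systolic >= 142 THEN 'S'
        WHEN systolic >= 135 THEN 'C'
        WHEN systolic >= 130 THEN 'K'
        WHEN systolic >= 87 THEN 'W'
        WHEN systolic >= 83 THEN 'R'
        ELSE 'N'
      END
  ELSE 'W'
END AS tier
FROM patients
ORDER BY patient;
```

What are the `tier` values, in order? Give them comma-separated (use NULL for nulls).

W, W, W, K, W, W, W, W, K, K

patient=Farah: ward='ICU' → outer ELSE → W
patient=Gus: ward='GEN' → inner[systolic >= 87] → W
patient=Hiro: ward='ICU' → outer ELSE → W
patient=Kai: ward='PED' → inner[age < 46] → K
patient=Mira: ward='SURG' → outer ELSE → W
patient=Omar: ward='SURG' → outer ELSE → W
patient=Priya: ward='ER' → outer ELSE → W
patient=Sven: ward='ICU' → outer ELSE → W
patient=Xiu: ward='GEN' → inner[systolic >= 130] → K
patient=Zane: ward='PED' → inner[age < 46] → K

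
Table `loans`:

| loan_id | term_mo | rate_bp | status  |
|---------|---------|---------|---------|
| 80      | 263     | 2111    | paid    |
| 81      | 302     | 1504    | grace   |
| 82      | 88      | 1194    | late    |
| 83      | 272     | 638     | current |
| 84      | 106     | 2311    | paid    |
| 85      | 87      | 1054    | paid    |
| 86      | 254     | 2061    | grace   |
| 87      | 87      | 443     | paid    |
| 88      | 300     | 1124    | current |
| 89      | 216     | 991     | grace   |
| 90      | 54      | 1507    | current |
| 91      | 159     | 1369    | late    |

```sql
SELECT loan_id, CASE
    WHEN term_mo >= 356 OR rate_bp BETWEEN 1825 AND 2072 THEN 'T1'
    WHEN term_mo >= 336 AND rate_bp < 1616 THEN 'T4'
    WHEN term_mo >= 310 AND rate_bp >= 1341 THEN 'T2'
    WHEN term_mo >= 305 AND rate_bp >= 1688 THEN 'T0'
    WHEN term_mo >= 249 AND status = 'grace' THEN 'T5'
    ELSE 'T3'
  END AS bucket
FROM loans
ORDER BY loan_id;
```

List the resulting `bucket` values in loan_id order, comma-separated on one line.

loan_id=80: ELSE → T3
loan_id=81: term_mo >= 249 AND status = 'grace' → T5
loan_id=82: ELSE → T3
loan_id=83: ELSE → T3
loan_id=84: ELSE → T3
loan_id=85: ELSE → T3
loan_id=86: term_mo >= 356 OR rate_bp BETWEEN 1825 AND 2072 → T1
loan_id=87: ELSE → T3
loan_id=88: ELSE → T3
loan_id=89: ELSE → T3
loan_id=90: ELSE → T3
loan_id=91: ELSE → T3

T3, T5, T3, T3, T3, T3, T1, T3, T3, T3, T3, T3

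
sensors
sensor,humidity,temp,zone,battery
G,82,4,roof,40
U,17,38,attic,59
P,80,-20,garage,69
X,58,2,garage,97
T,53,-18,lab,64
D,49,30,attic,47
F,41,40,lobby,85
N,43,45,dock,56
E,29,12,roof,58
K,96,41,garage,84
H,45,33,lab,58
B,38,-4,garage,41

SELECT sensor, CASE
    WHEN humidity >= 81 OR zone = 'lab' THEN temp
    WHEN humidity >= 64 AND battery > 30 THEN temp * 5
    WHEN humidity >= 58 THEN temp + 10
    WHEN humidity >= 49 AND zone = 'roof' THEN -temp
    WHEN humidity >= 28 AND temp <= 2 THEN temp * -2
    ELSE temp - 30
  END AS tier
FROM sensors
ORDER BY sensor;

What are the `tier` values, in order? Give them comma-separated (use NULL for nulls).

8, 0, -18, 10, 4, 33, 41, 15, -100, -18, 8, 12

sensor=B: humidity >= 28 AND temp <= 2 → 8
sensor=D: ELSE → 0
sensor=E: ELSE → -18
sensor=F: ELSE → 10
sensor=G: humidity >= 81 OR zone = 'lab' → 4
sensor=H: humidity >= 81 OR zone = 'lab' → 33
sensor=K: humidity >= 81 OR zone = 'lab' → 41
sensor=N: ELSE → 15
sensor=P: humidity >= 64 AND battery > 30 → -100
sensor=T: humidity >= 81 OR zone = 'lab' → -18
sensor=U: ELSE → 8
sensor=X: humidity >= 58 → 12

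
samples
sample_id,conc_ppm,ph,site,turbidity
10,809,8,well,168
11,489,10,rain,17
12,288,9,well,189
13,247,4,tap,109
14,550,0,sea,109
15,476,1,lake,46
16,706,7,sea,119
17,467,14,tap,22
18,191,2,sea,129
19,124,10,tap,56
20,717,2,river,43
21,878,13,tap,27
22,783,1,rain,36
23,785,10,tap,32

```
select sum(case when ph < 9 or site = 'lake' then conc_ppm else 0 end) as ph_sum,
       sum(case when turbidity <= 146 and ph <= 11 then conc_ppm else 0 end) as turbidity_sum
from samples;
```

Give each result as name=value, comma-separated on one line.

[ph_sum: ph < 9 or site = 'lake']
sample_id=10: ✓ → 809
sample_id=11: ✗
sample_id=12: ✗
sample_id=13: ✓ → 247
sample_id=14: ✓ → 550
sample_id=15: ✓ → 476
sample_id=16: ✓ → 706
sample_id=17: ✗
sample_id=18: ✓ → 191
sample_id=19: ✗
sample_id=20: ✓ → 717
sample_id=21: ✗
sample_id=22: ✓ → 783
sample_id=23: ✗
ph_sum = 809 + 247 + 550 + 476 + 706 + 191 + 717 + 783 = 4479
—
[turbidity_sum: turbidity <= 146 and ph <= 11]
sample_id=10: ✗
sample_id=11: ✓ → 489
sample_id=12: ✗
sample_id=13: ✓ → 247
sample_id=14: ✓ → 550
sample_id=15: ✓ → 476
sample_id=16: ✓ → 706
sample_id=17: ✗
sample_id=18: ✓ → 191
sample_id=19: ✓ → 124
sample_id=20: ✓ → 717
sample_id=21: ✗
sample_id=22: ✓ → 783
sample_id=23: ✓ → 785
turbidity_sum = 489 + 247 + 550 + 476 + 706 + 191 + 124 + 717 + 783 + 785 = 5068

ph_sum=4479, turbidity_sum=5068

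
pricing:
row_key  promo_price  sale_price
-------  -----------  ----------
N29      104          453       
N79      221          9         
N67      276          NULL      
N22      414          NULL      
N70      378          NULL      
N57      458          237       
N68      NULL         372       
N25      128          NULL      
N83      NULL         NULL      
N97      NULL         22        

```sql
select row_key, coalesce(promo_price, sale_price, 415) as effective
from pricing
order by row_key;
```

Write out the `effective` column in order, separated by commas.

414, 128, 104, 458, 276, 372, 378, 221, 415, 22

row_key=N22: promo_price=414 → 414
row_key=N25: promo_price=128 → 128
row_key=N29: promo_price=104 → 104
row_key=N57: promo_price=458 → 458
row_key=N67: promo_price=276 → 276
row_key=N68: promo_price=NULL, sale_price=372 → 372
row_key=N70: promo_price=378 → 378
row_key=N79: promo_price=221 → 221
row_key=N83: promo_price=NULL, sale_price=NULL, → literal 415 → 415
row_key=N97: promo_price=NULL, sale_price=22 → 22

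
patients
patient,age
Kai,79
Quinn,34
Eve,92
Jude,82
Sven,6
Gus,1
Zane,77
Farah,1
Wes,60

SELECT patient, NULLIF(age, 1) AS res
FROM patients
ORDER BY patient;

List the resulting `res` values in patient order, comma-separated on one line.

patient=Eve: age=92 vs 1: differ → 92
patient=Farah: age=1 vs 1: equal → NULL
patient=Gus: age=1 vs 1: equal → NULL
patient=Jude: age=82 vs 1: differ → 82
patient=Kai: age=79 vs 1: differ → 79
patient=Quinn: age=34 vs 1: differ → 34
patient=Sven: age=6 vs 1: differ → 6
patient=Wes: age=60 vs 1: differ → 60
patient=Zane: age=77 vs 1: differ → 77

92, NULL, NULL, 82, 79, 34, 6, 60, 77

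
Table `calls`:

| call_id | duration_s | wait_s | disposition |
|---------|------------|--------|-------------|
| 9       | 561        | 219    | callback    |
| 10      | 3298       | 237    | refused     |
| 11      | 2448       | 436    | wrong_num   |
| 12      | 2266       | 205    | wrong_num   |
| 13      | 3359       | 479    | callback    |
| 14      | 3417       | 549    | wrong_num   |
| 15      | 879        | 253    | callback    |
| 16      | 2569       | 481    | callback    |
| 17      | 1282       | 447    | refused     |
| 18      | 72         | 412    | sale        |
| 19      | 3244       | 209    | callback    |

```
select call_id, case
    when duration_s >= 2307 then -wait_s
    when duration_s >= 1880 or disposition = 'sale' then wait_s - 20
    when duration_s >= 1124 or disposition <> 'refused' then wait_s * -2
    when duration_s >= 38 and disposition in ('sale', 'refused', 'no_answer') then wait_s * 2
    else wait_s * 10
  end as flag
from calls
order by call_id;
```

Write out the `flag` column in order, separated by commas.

-438, -237, -436, 185, -479, -549, -506, -481, -894, 392, -209

call_id=9: duration_s >= 1124 or disposition <> 'refused' → -438
call_id=10: duration_s >= 2307 → -237
call_id=11: duration_s >= 2307 → -436
call_id=12: duration_s >= 1880 or disposition = 'sale' → 185
call_id=13: duration_s >= 2307 → -479
call_id=14: duration_s >= 2307 → -549
call_id=15: duration_s >= 1124 or disposition <> 'refused' → -506
call_id=16: duration_s >= 2307 → -481
call_id=17: duration_s >= 1124 or disposition <> 'refused' → -894
call_id=18: duration_s >= 1880 or disposition = 'sale' → 392
call_id=19: duration_s >= 2307 → -209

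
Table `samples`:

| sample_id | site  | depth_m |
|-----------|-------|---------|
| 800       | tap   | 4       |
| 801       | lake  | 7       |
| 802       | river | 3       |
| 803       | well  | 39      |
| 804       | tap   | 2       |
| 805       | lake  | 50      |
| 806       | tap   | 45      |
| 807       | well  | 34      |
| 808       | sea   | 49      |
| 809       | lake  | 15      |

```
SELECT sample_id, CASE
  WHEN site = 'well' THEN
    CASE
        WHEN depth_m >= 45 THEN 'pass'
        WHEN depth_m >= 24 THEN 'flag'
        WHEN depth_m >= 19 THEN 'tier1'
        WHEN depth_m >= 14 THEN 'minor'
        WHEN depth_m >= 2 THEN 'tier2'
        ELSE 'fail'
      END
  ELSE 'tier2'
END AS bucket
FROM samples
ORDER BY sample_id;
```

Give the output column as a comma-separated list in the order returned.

sample_id=800: site='tap' → outer ELSE → tier2
sample_id=801: site='lake' → outer ELSE → tier2
sample_id=802: site='river' → outer ELSE → tier2
sample_id=803: site='well' → inner[depth_m >= 24] → flag
sample_id=804: site='tap' → outer ELSE → tier2
sample_id=805: site='lake' → outer ELSE → tier2
sample_id=806: site='tap' → outer ELSE → tier2
sample_id=807: site='well' → inner[depth_m >= 24] → flag
sample_id=808: site='sea' → outer ELSE → tier2
sample_id=809: site='lake' → outer ELSE → tier2

tier2, tier2, tier2, flag, tier2, tier2, tier2, flag, tier2, tier2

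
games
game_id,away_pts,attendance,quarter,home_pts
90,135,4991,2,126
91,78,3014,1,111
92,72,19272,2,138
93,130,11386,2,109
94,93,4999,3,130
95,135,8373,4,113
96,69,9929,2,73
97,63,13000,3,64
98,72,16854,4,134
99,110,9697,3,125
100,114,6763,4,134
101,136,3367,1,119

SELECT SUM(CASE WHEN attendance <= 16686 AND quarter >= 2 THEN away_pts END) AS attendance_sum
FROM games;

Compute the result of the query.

849

game_id=90: ✓ → 135
game_id=91: ✗
game_id=92: ✗
game_id=93: ✓ → 130
game_id=94: ✓ → 93
game_id=95: ✓ → 135
game_id=96: ✓ → 69
game_id=97: ✓ → 63
game_id=98: ✗
game_id=99: ✓ → 110
game_id=100: ✓ → 114
game_id=101: ✗
attendance_sum = 135 + 130 + 93 + 135 + 69 + 63 + 110 + 114 = 849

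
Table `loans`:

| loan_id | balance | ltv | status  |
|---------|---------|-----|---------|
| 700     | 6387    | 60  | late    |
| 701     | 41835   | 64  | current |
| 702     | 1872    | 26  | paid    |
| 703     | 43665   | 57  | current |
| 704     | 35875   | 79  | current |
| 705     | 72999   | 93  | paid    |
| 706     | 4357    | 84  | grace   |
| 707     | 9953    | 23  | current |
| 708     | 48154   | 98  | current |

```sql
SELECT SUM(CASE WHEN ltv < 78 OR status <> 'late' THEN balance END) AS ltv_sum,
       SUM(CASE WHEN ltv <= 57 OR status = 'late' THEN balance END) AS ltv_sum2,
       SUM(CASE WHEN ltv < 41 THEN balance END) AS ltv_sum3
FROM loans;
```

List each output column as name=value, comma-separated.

ltv_sum=265097, ltv_sum2=61877, ltv_sum3=11825

[ltv_sum: ltv < 78 OR status <> 'late']
loan_id=700: ✓ → 6387
loan_id=701: ✓ → 41835
loan_id=702: ✓ → 1872
loan_id=703: ✓ → 43665
loan_id=704: ✓ → 35875
loan_id=705: ✓ → 72999
loan_id=706: ✓ → 4357
loan_id=707: ✓ → 9953
loan_id=708: ✓ → 48154
ltv_sum = 6387 + 41835 + 1872 + 43665 + 35875 + 72999 + 4357 + 9953 + 48154 = 265097
—
[ltv_sum2: ltv <= 57 OR status = 'late']
loan_id=700: ✓ → 6387
loan_id=701: ✗
loan_id=702: ✓ → 1872
loan_id=703: ✓ → 43665
loan_id=704: ✗
loan_id=705: ✗
loan_id=706: ✗
loan_id=707: ✓ → 9953
loan_id=708: ✗
ltv_sum2 = 6387 + 1872 + 43665 + 9953 = 61877
—
[ltv_sum3: ltv < 41]
loan_id=700: ✗
loan_id=701: ✗
loan_id=702: ✓ → 1872
loan_id=703: ✗
loan_id=704: ✗
loan_id=705: ✗
loan_id=706: ✗
loan_id=707: ✓ → 9953
loan_id=708: ✗
ltv_sum3 = 1872 + 9953 = 11825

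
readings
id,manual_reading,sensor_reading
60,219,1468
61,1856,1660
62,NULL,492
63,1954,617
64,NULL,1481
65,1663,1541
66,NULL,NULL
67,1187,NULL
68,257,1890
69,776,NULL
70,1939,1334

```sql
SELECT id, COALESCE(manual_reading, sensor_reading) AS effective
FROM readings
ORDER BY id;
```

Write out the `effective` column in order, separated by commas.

id=60: manual_reading=219 → 219
id=61: manual_reading=1856 → 1856
id=62: manual_reading=NULL, sensor_reading=492 → 492
id=63: manual_reading=1954 → 1954
id=64: manual_reading=NULL, sensor_reading=1481 → 1481
id=65: manual_reading=1663 → 1663
id=66: manual_reading=NULL, sensor_reading=NULL (all NULL) → NULL
id=67: manual_reading=1187 → 1187
id=68: manual_reading=257 → 257
id=69: manual_reading=776 → 776
id=70: manual_reading=1939 → 1939

219, 1856, 492, 1954, 1481, 1663, NULL, 1187, 257, 776, 1939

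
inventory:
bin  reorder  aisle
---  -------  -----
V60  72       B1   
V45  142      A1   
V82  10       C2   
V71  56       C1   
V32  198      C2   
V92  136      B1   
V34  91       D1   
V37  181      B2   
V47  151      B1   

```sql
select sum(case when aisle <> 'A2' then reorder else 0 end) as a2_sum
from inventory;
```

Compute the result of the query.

1037

bin=V60: ✓ → 72
bin=V45: ✓ → 142
bin=V82: ✓ → 10
bin=V71: ✓ → 56
bin=V32: ✓ → 198
bin=V92: ✓ → 136
bin=V34: ✓ → 91
bin=V37: ✓ → 181
bin=V47: ✓ → 151
a2_sum = 72 + 142 + 10 + 56 + 198 + 136 + 91 + 181 + 151 = 1037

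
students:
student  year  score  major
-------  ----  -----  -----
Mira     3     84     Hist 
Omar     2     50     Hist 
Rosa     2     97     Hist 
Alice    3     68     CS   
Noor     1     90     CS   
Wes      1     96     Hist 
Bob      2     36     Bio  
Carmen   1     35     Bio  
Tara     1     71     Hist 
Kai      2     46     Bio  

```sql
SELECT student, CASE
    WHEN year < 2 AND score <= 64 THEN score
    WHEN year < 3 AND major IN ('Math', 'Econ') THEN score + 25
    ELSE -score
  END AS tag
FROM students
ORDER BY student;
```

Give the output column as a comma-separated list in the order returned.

student=Alice: ELSE → -68
student=Bob: ELSE → -36
student=Carmen: year < 2 AND score <= 64 → 35
student=Kai: ELSE → -46
student=Mira: ELSE → -84
student=Noor: ELSE → -90
student=Omar: ELSE → -50
student=Rosa: ELSE → -97
student=Tara: ELSE → -71
student=Wes: ELSE → -96

-68, -36, 35, -46, -84, -90, -50, -97, -71, -96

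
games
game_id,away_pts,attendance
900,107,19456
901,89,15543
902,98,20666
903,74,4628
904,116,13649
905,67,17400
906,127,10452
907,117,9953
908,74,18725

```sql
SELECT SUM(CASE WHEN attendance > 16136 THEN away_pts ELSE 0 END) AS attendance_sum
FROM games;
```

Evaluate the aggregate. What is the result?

game_id=900: ✓ → 107
game_id=901: ✗
game_id=902: ✓ → 98
game_id=903: ✗
game_id=904: ✗
game_id=905: ✓ → 67
game_id=906: ✗
game_id=907: ✗
game_id=908: ✓ → 74
attendance_sum = 107 + 98 + 67 + 74 = 346

346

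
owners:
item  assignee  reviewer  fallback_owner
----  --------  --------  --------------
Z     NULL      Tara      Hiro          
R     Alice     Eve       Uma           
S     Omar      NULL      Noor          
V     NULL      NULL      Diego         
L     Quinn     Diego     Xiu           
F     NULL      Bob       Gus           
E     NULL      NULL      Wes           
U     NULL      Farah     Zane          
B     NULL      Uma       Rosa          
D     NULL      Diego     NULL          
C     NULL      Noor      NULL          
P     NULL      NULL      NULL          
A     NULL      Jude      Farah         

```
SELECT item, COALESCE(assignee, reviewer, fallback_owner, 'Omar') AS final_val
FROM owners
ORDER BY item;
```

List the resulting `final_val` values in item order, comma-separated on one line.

Jude, Uma, Noor, Diego, Wes, Bob, Quinn, Omar, Alice, Omar, Farah, Diego, Tara

item=A: assignee=NULL, reviewer=Jude → Jude
item=B: assignee=NULL, reviewer=Uma → Uma
item=C: assignee=NULL, reviewer=Noor → Noor
item=D: assignee=NULL, reviewer=Diego → Diego
item=E: assignee=NULL, reviewer=NULL, fallback_owner=Wes → Wes
item=F: assignee=NULL, reviewer=Bob → Bob
item=L: assignee=Quinn → Quinn
item=P: assignee=NULL, reviewer=NULL, fallback_owner=NULL, → literal Omar → Omar
item=R: assignee=Alice → Alice
item=S: assignee=Omar → Omar
item=U: assignee=NULL, reviewer=Farah → Farah
item=V: assignee=NULL, reviewer=NULL, fallback_owner=Diego → Diego
item=Z: assignee=NULL, reviewer=Tara → Tara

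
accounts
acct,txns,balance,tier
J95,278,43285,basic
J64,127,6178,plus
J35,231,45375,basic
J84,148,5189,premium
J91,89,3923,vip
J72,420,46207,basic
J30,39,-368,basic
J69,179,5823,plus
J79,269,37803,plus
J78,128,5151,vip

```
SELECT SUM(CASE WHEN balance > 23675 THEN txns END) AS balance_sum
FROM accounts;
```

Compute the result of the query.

acct=J95: ✓ → 278
acct=J64: ✗
acct=J35: ✓ → 231
acct=J84: ✗
acct=J91: ✗
acct=J72: ✓ → 420
acct=J30: ✗
acct=J69: ✗
acct=J79: ✓ → 269
acct=J78: ✗
balance_sum = 278 + 231 + 420 + 269 = 1198

1198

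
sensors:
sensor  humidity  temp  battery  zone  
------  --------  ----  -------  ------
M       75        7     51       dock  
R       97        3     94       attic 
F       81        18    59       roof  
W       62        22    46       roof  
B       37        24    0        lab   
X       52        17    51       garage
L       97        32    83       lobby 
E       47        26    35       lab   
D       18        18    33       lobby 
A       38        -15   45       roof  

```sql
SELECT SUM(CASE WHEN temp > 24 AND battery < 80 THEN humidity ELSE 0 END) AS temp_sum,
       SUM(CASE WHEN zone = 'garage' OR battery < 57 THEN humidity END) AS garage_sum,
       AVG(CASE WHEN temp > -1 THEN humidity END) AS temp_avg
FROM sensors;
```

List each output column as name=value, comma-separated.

temp_sum=47, garage_sum=329, temp_avg=62.8888888889

[temp_sum: temp > 24 AND battery < 80]
sensor=M: ✗
sensor=R: ✗
sensor=F: ✗
sensor=W: ✗
sensor=B: ✗
sensor=X: ✗
sensor=L: ✗
sensor=E: ✓ → 47
sensor=D: ✗
sensor=A: ✗
temp_sum = 47
—
[garage_sum: zone = 'garage' OR battery < 57]
sensor=M: ✓ → 75
sensor=R: ✗
sensor=F: ✗
sensor=W: ✓ → 62
sensor=B: ✓ → 37
sensor=X: ✓ → 52
sensor=L: ✗
sensor=E: ✓ → 47
sensor=D: ✓ → 18
sensor=A: ✓ → 38
garage_sum = 75 + 62 + 37 + 52 + 47 + 18 + 38 = 329
—
[temp_avg: temp > -1]
sensor=M: ✓ → 75
sensor=R: ✓ → 97
sensor=F: ✓ → 81
sensor=W: ✓ → 62
sensor=B: ✓ → 37
sensor=X: ✓ → 52
sensor=L: ✓ → 97
sensor=E: ✓ → 47
sensor=D: ✓ → 18
sensor=A: ✗
temp_avg = (75 + 97 + 81 + 62 + 37 + 52 + 97 + 47 + 18) / 9 = 62.8888888889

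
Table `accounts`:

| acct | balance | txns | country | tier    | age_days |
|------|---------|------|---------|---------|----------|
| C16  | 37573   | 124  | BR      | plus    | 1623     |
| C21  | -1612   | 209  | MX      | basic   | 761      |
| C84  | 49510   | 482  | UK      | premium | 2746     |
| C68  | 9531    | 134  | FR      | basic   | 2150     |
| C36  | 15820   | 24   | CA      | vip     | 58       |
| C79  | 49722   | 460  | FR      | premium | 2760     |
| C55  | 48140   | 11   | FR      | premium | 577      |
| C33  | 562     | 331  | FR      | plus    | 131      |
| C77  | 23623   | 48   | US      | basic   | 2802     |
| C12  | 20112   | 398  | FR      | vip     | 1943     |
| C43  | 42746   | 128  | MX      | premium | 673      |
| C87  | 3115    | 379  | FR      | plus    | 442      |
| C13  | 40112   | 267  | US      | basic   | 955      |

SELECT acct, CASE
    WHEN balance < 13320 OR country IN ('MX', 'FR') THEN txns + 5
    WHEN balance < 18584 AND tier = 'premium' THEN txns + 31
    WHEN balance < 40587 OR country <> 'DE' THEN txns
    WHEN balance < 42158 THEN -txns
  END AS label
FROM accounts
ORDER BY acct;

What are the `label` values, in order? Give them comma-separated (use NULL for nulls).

403, 267, 124, 214, 336, 24, 133, 16, 139, 48, 465, 482, 384

acct=C12: balance < 13320 OR country IN ('MX', 'FR') → 403
acct=C13: balance < 40587 OR country <> 'DE' → 267
acct=C16: balance < 40587 OR country <> 'DE' → 124
acct=C21: balance < 13320 OR country IN ('MX', 'FR') → 214
acct=C33: balance < 13320 OR country IN ('MX', 'FR') → 336
acct=C36: balance < 40587 OR country <> 'DE' → 24
acct=C43: balance < 13320 OR country IN ('MX', 'FR') → 133
acct=C55: balance < 13320 OR country IN ('MX', 'FR') → 16
acct=C68: balance < 13320 OR country IN ('MX', 'FR') → 139
acct=C77: balance < 40587 OR country <> 'DE' → 48
acct=C79: balance < 13320 OR country IN ('MX', 'FR') → 465
acct=C84: balance < 40587 OR country <> 'DE' → 482
acct=C87: balance < 13320 OR country IN ('MX', 'FR') → 384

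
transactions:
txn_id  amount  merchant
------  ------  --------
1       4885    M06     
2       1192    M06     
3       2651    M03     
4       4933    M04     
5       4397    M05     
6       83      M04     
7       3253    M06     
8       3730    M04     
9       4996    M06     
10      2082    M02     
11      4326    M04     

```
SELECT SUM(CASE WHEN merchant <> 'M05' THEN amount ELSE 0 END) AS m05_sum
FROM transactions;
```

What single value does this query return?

32131

txn_id=1: ✓ → 4885
txn_id=2: ✓ → 1192
txn_id=3: ✓ → 2651
txn_id=4: ✓ → 4933
txn_id=5: ✗
txn_id=6: ✓ → 83
txn_id=7: ✓ → 3253
txn_id=8: ✓ → 3730
txn_id=9: ✓ → 4996
txn_id=10: ✓ → 2082
txn_id=11: ✓ → 4326
m05_sum = 4885 + 1192 + 2651 + 4933 + 83 + 3253 + 3730 + 4996 + 2082 + 4326 = 32131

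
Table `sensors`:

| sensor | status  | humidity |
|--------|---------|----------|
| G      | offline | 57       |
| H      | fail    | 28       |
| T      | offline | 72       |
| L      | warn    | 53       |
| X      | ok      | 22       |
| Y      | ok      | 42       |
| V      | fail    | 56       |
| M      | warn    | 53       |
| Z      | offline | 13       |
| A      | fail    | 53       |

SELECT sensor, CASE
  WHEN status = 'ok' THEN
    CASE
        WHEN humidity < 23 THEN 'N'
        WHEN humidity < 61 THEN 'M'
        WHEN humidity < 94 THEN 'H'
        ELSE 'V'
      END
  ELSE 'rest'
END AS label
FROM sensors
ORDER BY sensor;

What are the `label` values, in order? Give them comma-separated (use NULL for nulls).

sensor=A: status='fail' → outer ELSE → rest
sensor=G: status='offline' → outer ELSE → rest
sensor=H: status='fail' → outer ELSE → rest
sensor=L: status='warn' → outer ELSE → rest
sensor=M: status='warn' → outer ELSE → rest
sensor=T: status='offline' → outer ELSE → rest
sensor=V: status='fail' → outer ELSE → rest
sensor=X: status='ok' → inner[humidity < 23] → N
sensor=Y: status='ok' → inner[humidity < 61] → M
sensor=Z: status='offline' → outer ELSE → rest

rest, rest, rest, rest, rest, rest, rest, N, M, rest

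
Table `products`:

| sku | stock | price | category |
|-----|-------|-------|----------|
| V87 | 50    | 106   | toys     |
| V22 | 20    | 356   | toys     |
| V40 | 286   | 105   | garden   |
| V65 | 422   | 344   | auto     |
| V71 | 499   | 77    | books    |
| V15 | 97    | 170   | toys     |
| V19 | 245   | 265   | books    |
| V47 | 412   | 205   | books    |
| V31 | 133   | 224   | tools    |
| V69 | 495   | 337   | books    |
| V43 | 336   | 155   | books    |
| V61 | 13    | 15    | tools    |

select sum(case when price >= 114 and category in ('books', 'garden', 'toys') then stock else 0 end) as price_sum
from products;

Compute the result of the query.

sku=V87: ✗
sku=V22: ✓ → 20
sku=V40: ✗
sku=V65: ✗
sku=V71: ✗
sku=V15: ✓ → 97
sku=V19: ✓ → 245
sku=V47: ✓ → 412
sku=V31: ✗
sku=V69: ✓ → 495
sku=V43: ✓ → 336
sku=V61: ✗
price_sum = 20 + 97 + 245 + 412 + 495 + 336 = 1605

1605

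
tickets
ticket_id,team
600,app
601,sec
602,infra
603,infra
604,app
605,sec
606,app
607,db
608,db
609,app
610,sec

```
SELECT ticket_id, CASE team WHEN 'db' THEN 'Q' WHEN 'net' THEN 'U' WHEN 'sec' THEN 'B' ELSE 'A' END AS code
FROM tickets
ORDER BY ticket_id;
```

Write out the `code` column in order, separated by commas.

ticket_id=600: ELSE → A
ticket_id=601: team='sec' → B
ticket_id=602: ELSE → A
ticket_id=603: ELSE → A
ticket_id=604: ELSE → A
ticket_id=605: team='sec' → B
ticket_id=606: ELSE → A
ticket_id=607: team='db' → Q
ticket_id=608: team='db' → Q
ticket_id=609: ELSE → A
ticket_id=610: team='sec' → B

A, B, A, A, A, B, A, Q, Q, A, B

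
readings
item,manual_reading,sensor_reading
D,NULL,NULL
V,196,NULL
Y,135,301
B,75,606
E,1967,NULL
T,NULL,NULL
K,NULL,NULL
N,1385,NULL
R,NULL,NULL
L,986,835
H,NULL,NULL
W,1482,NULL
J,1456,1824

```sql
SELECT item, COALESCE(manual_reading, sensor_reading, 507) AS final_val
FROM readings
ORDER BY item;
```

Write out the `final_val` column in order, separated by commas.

75, 507, 1967, 507, 1456, 507, 986, 1385, 507, 507, 196, 1482, 135

item=B: manual_reading=75 → 75
item=D: manual_reading=NULL, sensor_reading=NULL, → literal 507 → 507
item=E: manual_reading=1967 → 1967
item=H: manual_reading=NULL, sensor_reading=NULL, → literal 507 → 507
item=J: manual_reading=1456 → 1456
item=K: manual_reading=NULL, sensor_reading=NULL, → literal 507 → 507
item=L: manual_reading=986 → 986
item=N: manual_reading=1385 → 1385
item=R: manual_reading=NULL, sensor_reading=NULL, → literal 507 → 507
item=T: manual_reading=NULL, sensor_reading=NULL, → literal 507 → 507
item=V: manual_reading=196 → 196
item=W: manual_reading=1482 → 1482
item=Y: manual_reading=135 → 135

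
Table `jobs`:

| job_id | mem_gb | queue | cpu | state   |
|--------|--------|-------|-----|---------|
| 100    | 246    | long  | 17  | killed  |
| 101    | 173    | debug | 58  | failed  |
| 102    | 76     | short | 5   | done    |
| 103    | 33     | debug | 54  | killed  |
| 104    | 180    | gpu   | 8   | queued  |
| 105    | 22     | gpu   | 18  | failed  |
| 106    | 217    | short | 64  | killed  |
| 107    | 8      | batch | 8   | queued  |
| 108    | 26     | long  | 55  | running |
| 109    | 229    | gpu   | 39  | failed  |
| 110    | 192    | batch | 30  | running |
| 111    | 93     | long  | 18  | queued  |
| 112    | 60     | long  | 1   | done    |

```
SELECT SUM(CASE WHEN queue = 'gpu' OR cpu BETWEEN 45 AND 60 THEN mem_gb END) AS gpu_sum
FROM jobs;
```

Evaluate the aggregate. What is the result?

663

job_id=100: ✗
job_id=101: ✓ → 173
job_id=102: ✗
job_id=103: ✓ → 33
job_id=104: ✓ → 180
job_id=105: ✓ → 22
job_id=106: ✗
job_id=107: ✗
job_id=108: ✓ → 26
job_id=109: ✓ → 229
job_id=110: ✗
job_id=111: ✗
job_id=112: ✗
gpu_sum = 173 + 33 + 180 + 22 + 26 + 229 = 663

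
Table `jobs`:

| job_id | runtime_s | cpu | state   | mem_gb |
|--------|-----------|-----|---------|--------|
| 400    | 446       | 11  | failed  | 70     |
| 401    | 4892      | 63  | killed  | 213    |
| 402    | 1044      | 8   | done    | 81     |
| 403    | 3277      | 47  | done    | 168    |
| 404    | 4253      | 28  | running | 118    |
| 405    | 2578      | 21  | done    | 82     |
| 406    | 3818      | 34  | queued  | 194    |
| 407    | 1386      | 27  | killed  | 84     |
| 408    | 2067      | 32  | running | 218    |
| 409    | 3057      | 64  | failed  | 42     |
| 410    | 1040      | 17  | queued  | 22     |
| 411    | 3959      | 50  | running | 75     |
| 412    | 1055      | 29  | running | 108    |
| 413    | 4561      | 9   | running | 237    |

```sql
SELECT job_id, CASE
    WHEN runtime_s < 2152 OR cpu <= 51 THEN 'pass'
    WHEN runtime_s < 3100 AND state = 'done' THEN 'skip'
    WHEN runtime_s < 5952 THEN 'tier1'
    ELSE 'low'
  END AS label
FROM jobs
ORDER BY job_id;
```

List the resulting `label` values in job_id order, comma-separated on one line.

job_id=400: runtime_s < 2152 OR cpu <= 51 → pass
job_id=401: runtime_s < 5952 → tier1
job_id=402: runtime_s < 2152 OR cpu <= 51 → pass
job_id=403: runtime_s < 2152 OR cpu <= 51 → pass
job_id=404: runtime_s < 2152 OR cpu <= 51 → pass
job_id=405: runtime_s < 2152 OR cpu <= 51 → pass
job_id=406: runtime_s < 2152 OR cpu <= 51 → pass
job_id=407: runtime_s < 2152 OR cpu <= 51 → pass
job_id=408: runtime_s < 2152 OR cpu <= 51 → pass
job_id=409: runtime_s < 5952 → tier1
job_id=410: runtime_s < 2152 OR cpu <= 51 → pass
job_id=411: runtime_s < 2152 OR cpu <= 51 → pass
job_id=412: runtime_s < 2152 OR cpu <= 51 → pass
job_id=413: runtime_s < 2152 OR cpu <= 51 → pass

pass, tier1, pass, pass, pass, pass, pass, pass, pass, tier1, pass, pass, pass, pass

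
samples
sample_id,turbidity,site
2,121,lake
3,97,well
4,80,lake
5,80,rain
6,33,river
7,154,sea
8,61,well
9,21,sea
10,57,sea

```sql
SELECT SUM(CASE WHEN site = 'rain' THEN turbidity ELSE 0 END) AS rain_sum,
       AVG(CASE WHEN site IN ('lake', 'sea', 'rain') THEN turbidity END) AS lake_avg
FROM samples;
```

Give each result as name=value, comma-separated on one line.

[rain_sum: site = 'rain']
sample_id=2: ✗
sample_id=3: ✗
sample_id=4: ✗
sample_id=5: ✓ → 80
sample_id=6: ✗
sample_id=7: ✗
sample_id=8: ✗
sample_id=9: ✗
sample_id=10: ✗
rain_sum = 80
—
[lake_avg: site IN ('lake', 'sea', 'rain')]
sample_id=2: ✓ → 121
sample_id=3: ✗
sample_id=4: ✓ → 80
sample_id=5: ✓ → 80
sample_id=6: ✗
sample_id=7: ✓ → 154
sample_id=8: ✗
sample_id=9: ✓ → 21
sample_id=10: ✓ → 57
lake_avg = (121 + 80 + 80 + 154 + 21 + 57) / 6 = 85.5

rain_sum=80, lake_avg=85.5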